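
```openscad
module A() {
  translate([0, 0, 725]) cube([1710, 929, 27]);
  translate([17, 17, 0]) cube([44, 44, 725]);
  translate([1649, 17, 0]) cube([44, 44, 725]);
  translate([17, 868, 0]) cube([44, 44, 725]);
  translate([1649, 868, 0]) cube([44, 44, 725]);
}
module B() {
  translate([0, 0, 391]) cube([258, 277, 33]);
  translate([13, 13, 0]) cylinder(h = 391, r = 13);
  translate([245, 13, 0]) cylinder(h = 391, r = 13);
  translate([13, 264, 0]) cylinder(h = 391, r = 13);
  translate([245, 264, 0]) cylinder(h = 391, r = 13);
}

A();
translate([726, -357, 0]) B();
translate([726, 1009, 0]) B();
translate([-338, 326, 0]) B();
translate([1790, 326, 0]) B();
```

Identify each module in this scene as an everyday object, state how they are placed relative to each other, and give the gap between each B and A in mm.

A is a table. B is a stool. Four stools sit around the table at the −y, +y, −x, +x sides. The gap between each stool and the table is 80 mm.

Each stool's nearest face is 80 mm from the table's bounding box.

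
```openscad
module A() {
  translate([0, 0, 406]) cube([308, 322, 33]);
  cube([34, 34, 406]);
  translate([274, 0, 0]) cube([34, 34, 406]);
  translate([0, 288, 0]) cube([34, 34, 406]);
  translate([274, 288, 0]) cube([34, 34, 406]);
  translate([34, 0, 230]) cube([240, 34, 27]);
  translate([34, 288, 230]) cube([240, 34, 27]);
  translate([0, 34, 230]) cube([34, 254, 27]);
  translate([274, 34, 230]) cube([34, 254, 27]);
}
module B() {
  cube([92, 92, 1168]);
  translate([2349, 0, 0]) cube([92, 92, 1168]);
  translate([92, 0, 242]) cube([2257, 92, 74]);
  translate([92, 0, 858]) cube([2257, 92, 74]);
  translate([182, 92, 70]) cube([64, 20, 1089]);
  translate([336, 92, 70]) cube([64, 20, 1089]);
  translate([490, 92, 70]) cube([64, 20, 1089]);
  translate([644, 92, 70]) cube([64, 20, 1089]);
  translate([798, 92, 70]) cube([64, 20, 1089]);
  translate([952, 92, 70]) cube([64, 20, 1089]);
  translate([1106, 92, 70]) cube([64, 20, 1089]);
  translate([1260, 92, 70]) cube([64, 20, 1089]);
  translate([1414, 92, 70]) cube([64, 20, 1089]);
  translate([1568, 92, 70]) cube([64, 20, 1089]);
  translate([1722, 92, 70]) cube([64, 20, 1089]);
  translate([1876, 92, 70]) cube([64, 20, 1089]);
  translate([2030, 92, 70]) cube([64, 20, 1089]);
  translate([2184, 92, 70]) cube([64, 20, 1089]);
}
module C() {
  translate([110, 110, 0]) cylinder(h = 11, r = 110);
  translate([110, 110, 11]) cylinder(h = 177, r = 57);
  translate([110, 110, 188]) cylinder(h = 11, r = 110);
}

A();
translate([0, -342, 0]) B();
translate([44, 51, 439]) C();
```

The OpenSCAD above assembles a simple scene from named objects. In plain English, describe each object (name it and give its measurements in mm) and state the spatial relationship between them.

A is a simple wooden stool: a rectangular seat 308 mm (x) by 322 mm (y), 33 mm thick, top face at z = 439 mm, on four square legs, each 34×34 mm in cross-section. The legs rest on z = 0, each flush with a corner of the seat. Four stretchers, 34 mm wide and 27 mm tall, connect adjacent legs with their undersides at z = 230 mm, each running between the inner faces of the legs it joins and aligned with the legs' outer faces on the other axis.

B is a fence section. Two 92×92 mm posts, 1168 mm tall, stand on the floor with a clear span of 2257 mm between their inner faces. Two horizontal rails of 92×74 mm section span the gap between the posts with their undersides at z = 242 mm and z = 858 mm, flush with the posts' −y face. 14 pickets, each 64 mm wide, 20 mm thick and 1089 mm tall, are fixed to the +y face of the rails with their bottoms at z = 70 mm, evenly spaced across the span with equal gaps (rounded down to the nearest mm) at the −x end and between each pair — any rounding remainder accumulates at the +x end.

C is a spool: two coaxial disc flanges of radius 110 mm and thickness 11 mm, joined by a core cylinder of radius 57 mm and height 177 mm. The lower flange rests on z = 0 and the three cylinders share a vertical axis.

The fence section is on the floor beside the stool on its −y side. The spool is on top of the stool, centred.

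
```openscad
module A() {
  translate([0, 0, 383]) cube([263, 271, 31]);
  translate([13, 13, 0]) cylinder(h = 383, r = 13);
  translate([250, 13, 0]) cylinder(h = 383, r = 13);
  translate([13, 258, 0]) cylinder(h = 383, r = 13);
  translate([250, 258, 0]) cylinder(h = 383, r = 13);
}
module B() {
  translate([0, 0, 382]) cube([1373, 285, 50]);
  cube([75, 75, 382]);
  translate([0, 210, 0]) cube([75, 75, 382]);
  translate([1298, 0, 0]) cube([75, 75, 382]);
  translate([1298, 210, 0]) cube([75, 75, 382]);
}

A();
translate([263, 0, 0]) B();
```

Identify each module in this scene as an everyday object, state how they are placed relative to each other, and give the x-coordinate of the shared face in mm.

The stool's +x face and the bench's −x face are both at x = 263 mm.

A is a stool. B is a bench. The bench is against the stool's +x side, with their −y faces flush. The x-coordinate of the shared face is 263 mm.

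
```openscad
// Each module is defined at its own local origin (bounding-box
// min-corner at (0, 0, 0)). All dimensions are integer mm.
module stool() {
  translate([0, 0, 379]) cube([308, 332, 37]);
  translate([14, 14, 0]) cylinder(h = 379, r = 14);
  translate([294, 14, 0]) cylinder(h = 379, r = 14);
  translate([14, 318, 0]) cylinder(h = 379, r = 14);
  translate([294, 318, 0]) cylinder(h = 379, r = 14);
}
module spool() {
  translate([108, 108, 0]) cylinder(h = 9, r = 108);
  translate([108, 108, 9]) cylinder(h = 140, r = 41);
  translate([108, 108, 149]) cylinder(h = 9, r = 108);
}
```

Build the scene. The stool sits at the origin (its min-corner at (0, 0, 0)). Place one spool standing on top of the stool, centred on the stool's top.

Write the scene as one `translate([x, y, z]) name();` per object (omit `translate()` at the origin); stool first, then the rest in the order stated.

stool();
translate([46, 58, 416]) spool();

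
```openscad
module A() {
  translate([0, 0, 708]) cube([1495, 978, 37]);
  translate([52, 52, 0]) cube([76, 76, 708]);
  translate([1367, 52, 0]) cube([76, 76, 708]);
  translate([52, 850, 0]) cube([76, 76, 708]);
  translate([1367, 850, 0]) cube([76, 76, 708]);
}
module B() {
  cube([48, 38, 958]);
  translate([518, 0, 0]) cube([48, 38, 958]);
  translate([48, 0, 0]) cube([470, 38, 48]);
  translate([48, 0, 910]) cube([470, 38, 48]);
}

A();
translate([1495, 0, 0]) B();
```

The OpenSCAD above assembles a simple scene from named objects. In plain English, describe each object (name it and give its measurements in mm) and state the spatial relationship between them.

A is a table with a 1495×978 mm rectangular top, 37 mm thick, top surface at z = 745 mm, supported by four 76×76 mm square legs, each inset 52 mm from the nearest pair of top edges, running from the floor.

B is a picture frame with a 470×862 mm rectangular opening (x by z) and a uniform 48 mm border on every side. Frame depth is 38 mm along y. It is built from two vertical stiles running the full outside height and two horizontal rails spanning the gap between the stiles.

The picture frame is against the table's +x side, with their −y faces flush.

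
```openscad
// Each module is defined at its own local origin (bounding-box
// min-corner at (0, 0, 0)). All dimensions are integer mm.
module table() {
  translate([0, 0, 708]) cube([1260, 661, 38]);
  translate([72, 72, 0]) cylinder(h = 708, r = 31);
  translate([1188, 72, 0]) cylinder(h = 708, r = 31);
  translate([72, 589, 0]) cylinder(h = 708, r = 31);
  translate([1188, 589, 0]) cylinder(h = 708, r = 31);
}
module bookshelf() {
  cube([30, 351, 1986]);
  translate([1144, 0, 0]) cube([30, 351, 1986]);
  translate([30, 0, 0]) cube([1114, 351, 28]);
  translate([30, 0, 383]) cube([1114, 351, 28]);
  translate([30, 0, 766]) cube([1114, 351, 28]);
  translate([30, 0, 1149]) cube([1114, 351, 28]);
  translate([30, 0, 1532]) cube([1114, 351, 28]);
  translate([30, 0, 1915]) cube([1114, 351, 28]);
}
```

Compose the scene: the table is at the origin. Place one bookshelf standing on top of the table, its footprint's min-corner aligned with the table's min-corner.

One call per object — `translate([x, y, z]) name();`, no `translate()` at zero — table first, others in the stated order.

table();
translate([0, 0, 746]) bookshelf();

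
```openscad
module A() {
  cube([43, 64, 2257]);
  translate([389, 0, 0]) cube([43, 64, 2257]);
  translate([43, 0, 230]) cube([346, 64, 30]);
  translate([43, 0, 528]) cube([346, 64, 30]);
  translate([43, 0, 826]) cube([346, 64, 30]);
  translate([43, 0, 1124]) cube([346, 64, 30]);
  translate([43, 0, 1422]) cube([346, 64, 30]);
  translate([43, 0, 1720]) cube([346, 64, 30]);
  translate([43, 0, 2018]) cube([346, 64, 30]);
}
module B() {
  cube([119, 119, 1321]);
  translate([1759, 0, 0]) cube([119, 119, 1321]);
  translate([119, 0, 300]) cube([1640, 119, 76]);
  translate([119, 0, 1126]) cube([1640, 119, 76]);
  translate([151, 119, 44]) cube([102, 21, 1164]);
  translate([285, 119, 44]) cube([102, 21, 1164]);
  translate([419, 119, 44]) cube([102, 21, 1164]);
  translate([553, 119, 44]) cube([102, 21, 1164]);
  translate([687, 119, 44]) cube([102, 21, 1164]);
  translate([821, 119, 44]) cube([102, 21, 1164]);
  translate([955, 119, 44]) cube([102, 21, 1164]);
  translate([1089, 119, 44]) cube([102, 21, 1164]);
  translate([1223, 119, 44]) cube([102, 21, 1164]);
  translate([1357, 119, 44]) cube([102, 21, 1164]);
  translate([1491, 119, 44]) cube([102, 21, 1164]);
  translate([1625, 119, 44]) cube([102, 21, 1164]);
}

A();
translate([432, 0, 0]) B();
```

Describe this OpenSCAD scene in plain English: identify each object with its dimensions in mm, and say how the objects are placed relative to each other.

A is a straight ladder. Two 43×64 mm vertical rails, 2257 mm tall, stand 432 mm apart (outside-to-outside) with their front faces coplanar on the −y side. 7 rungs, each 64 mm deep and 30 mm tall, span between the inner faces of the rails, front faces flush with the rails. The lowest rung's underside is at z = 230 mm and rungs are spaced 298 mm apart (underside to underside).

B is a fence section. Two 119×119 mm posts, 1321 mm tall, stand on the floor with a clear span of 1640 mm between their inner faces. Two horizontal rails of 119×76 mm section span the gap between the posts with their undersides at z = 300 mm and z = 1126 mm, flush with the posts' −y face. 12 pickets, each 102 mm wide, 21 mm thick and 1164 mm tall, are fixed to the +y face of the rails with their bottoms at z = 44 mm, evenly spaced across the span with equal gaps (rounded down to the nearest mm) at the −x end and between each pair — any rounding remainder accumulates at the +x end.

The fence section is against the ladder's +x side, with their −y faces flush.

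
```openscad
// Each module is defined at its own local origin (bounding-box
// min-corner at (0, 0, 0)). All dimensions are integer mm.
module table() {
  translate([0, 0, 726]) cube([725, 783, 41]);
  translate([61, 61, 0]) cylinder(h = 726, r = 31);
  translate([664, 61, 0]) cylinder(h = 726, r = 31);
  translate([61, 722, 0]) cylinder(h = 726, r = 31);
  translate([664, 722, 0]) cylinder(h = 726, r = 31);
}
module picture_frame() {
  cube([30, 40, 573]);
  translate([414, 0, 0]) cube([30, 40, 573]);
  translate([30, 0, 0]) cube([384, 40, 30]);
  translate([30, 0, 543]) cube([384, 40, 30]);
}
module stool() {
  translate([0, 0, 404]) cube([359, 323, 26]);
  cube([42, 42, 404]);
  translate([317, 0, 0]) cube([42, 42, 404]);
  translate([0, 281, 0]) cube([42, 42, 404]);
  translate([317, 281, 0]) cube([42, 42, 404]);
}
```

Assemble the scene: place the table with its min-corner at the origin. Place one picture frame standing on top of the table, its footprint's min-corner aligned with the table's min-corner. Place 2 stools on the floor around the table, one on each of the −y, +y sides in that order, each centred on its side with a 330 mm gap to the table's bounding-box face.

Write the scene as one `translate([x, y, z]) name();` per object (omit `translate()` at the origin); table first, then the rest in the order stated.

table();
translate([0, 0, 767]) picture_frame();
translate([183, -653, 0]) stool();
translate([183, 1113, 0]) stool();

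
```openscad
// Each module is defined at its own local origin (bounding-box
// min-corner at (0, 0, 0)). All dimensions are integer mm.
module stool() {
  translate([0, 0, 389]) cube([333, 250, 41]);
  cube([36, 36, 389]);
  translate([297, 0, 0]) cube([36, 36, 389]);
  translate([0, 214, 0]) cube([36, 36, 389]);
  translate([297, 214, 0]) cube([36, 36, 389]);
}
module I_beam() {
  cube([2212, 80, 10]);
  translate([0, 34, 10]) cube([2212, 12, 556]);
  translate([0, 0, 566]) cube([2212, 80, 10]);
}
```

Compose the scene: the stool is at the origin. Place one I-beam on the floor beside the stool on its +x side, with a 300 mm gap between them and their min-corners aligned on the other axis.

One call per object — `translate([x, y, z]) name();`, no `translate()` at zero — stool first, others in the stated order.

stool();
translate([633, 0, 0]) I_beam();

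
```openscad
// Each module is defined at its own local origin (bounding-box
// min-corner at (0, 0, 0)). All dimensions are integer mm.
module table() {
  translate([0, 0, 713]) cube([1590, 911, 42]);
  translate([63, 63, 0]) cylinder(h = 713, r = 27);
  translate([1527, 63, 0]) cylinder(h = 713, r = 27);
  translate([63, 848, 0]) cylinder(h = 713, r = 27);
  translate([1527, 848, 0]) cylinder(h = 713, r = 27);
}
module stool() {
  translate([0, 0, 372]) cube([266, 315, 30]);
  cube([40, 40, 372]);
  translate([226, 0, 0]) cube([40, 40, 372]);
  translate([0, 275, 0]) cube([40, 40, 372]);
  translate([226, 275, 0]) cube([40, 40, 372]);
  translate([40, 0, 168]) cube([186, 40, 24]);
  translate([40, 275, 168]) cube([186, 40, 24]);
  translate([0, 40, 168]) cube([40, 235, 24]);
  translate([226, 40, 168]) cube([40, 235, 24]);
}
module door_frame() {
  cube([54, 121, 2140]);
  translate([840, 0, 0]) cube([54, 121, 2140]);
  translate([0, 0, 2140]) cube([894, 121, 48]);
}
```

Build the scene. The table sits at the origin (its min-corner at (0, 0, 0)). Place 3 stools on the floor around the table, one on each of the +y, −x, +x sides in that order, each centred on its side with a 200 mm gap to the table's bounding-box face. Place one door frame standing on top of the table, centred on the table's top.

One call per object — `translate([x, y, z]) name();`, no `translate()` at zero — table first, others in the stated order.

table();
translate([662, 1111, 0]) stool();
translate([-466, 298, 0]) stool();
translate([1790, 298, 0]) stool();
translate([348, 395, 755]) door_frame();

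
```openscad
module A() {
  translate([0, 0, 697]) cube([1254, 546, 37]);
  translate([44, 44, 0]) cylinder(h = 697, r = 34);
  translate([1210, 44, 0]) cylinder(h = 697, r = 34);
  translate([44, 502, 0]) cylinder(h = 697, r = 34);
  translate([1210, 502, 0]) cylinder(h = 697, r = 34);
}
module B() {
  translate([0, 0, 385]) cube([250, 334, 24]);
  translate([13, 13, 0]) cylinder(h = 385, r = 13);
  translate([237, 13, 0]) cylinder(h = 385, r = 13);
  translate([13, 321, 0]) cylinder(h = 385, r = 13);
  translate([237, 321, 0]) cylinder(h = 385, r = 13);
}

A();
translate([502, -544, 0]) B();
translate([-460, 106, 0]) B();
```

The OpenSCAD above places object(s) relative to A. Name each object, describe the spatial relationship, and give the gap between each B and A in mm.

Each stool's nearest face is 210 mm from the table's bounding box.

A is a table. B is a stool. Two stools sit around the table at the −y, −x sides. The gap between each stool and the table is 210 mm.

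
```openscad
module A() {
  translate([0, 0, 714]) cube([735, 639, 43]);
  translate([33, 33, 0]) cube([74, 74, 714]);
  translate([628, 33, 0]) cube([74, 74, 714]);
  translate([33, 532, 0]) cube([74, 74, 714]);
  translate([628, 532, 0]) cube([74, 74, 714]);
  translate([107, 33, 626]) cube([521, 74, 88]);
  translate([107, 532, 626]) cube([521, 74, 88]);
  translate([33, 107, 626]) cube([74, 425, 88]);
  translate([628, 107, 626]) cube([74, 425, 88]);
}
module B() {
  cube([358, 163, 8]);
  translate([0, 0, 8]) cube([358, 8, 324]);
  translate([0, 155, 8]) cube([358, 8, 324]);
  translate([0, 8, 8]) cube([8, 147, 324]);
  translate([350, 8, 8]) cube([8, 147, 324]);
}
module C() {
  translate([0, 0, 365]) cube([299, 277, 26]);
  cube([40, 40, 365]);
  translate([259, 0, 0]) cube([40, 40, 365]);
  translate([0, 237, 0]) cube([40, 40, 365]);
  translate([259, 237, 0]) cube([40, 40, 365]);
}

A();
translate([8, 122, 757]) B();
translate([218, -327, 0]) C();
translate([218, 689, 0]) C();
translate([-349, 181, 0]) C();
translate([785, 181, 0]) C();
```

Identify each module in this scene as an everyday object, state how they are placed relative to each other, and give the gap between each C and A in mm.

A is a table. B is an open box. C is a stool. The open box is on top of the table. Four stools sit around the table at the −y, +y, −x, +x sides. The gap between each stool and the table is 50 mm.

Each stool's nearest face is 50 mm from the table's bounding box.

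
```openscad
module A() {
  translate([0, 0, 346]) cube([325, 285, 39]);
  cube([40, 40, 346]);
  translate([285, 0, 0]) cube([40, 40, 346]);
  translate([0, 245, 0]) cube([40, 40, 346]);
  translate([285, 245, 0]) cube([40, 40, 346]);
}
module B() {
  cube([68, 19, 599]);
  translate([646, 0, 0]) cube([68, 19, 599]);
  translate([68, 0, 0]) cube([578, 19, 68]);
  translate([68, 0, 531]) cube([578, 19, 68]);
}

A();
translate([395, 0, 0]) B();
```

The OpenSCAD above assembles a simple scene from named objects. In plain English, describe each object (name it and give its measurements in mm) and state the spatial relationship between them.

A is a simple wooden stool: a rectangular seat 325 mm (x) by 285 mm (y), 39 mm thick, top face at z = 385 mm, on four square legs, each 40×40 mm in cross-section. The legs rest on z = 0, each flush with a corner of the seat.

B is a rectangular picture frame lying in the x–z plane (depth along y). The opening is 578 mm wide (x) by 463 mm tall (z), surrounded by a border 68 mm wide on all four sides. The frame is 19 mm deep and is made of two full-height vertical stiles with two horizontal rails fitted between them.

The picture frame is on the floor beside the stool on its +x side.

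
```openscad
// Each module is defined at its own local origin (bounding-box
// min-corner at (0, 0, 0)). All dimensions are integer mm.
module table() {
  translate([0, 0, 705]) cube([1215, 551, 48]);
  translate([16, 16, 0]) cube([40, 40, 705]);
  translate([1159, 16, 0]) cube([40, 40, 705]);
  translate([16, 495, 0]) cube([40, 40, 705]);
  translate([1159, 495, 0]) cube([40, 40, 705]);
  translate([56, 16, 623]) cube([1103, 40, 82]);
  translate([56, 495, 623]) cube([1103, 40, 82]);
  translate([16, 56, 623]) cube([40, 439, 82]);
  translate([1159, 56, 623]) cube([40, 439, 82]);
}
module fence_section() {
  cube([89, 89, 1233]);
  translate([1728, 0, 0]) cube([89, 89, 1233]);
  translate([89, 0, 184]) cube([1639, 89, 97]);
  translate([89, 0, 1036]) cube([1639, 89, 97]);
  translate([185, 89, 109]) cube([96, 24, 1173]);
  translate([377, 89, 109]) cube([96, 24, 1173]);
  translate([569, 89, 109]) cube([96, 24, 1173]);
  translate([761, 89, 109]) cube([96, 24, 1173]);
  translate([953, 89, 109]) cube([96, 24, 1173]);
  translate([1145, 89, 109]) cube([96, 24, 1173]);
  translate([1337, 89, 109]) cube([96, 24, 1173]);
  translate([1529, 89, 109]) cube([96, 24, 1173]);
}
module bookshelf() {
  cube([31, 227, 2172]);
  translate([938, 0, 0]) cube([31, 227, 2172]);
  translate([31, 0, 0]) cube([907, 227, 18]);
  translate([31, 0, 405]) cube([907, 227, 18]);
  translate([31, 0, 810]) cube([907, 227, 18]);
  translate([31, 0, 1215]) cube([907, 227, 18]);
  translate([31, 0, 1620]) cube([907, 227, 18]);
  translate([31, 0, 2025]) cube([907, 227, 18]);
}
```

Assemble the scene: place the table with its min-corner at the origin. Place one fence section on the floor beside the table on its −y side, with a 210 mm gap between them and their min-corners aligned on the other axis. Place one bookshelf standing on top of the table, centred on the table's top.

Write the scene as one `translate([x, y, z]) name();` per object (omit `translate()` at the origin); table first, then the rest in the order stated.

table();
translate([0, -323, 0]) fence_section();
translate([123, 162, 753]) bookshelf();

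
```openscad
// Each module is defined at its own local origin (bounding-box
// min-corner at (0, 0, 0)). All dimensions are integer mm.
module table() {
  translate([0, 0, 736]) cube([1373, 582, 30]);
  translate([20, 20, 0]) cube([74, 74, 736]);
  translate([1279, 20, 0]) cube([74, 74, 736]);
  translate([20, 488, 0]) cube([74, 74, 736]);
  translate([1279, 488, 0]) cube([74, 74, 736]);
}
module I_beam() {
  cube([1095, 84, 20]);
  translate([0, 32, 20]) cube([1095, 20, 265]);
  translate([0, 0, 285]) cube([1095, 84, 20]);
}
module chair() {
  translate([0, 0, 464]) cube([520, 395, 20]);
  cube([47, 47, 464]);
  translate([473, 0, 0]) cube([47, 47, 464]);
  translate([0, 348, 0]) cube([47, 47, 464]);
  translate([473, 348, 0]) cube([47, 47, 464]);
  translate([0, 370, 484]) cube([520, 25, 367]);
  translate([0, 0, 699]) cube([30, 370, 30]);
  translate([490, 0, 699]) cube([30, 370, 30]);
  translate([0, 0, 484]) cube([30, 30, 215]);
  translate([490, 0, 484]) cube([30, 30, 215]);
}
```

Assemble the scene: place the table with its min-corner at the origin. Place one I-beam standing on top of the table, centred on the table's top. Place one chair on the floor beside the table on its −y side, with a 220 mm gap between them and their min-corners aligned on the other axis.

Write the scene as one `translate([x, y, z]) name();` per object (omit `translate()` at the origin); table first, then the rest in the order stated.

table();
translate([139, 249, 766]) I_beam();
translate([0, -615, 0]) chair();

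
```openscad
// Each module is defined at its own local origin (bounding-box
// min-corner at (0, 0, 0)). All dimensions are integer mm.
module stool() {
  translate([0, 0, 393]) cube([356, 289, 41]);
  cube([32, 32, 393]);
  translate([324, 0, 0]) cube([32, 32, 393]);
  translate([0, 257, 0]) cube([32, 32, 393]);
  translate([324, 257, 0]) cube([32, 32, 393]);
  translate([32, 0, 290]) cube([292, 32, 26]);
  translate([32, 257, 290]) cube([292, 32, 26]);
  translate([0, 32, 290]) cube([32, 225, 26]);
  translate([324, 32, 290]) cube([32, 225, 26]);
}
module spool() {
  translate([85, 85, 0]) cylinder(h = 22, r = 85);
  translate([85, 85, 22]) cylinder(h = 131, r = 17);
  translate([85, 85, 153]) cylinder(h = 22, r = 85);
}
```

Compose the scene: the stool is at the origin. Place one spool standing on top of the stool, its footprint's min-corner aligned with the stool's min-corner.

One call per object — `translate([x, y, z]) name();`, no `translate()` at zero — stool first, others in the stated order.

stool();
translate([0, 0, 434]) spool();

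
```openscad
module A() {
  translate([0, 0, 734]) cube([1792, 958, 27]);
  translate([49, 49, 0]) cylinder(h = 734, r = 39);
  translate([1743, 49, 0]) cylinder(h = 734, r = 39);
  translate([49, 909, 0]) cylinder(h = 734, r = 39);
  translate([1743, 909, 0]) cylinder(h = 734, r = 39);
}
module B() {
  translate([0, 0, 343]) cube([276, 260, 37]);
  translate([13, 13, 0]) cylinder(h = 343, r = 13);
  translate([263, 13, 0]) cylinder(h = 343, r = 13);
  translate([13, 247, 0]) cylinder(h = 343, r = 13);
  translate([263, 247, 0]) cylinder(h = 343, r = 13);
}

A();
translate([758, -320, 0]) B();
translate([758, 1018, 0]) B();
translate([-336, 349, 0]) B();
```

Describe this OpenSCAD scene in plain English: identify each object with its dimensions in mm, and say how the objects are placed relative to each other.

A is a table with a 1792×958 mm rectangular top, 27 mm thick, top surface at z = 761 mm, supported by four round legs of 78 mm diameter, each leg's bounding box inset 10 mm from the nearest pair of top edges, running from the floor.

B is a four-legged stool. The seat is a 276×260×37 mm slab whose top surface is at z = 380 mm; four round legs, each 26 mm in diameter, run from the floor (z = 0) to the underside of the seat, each leg's axis is inset half a diameter from the nearest pair of seat edges (so the leg's bounding box is flush with the corner).

Three stools sit around the table at the −y, +y, −x sides.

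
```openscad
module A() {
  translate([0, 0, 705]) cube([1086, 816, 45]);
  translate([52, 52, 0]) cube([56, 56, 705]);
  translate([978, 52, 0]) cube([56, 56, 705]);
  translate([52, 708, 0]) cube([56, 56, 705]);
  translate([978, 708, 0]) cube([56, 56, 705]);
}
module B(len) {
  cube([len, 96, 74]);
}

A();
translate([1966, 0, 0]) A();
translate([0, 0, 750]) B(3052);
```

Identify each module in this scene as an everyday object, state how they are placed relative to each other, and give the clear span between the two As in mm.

A is a table. B is a beam. A beam spans the tops of two tables. The clear span between the two tables is 880 mm.

Second table starts at x = 1966; first ends at x = 1086; clear span = 1966 − 1086 = 880 mm.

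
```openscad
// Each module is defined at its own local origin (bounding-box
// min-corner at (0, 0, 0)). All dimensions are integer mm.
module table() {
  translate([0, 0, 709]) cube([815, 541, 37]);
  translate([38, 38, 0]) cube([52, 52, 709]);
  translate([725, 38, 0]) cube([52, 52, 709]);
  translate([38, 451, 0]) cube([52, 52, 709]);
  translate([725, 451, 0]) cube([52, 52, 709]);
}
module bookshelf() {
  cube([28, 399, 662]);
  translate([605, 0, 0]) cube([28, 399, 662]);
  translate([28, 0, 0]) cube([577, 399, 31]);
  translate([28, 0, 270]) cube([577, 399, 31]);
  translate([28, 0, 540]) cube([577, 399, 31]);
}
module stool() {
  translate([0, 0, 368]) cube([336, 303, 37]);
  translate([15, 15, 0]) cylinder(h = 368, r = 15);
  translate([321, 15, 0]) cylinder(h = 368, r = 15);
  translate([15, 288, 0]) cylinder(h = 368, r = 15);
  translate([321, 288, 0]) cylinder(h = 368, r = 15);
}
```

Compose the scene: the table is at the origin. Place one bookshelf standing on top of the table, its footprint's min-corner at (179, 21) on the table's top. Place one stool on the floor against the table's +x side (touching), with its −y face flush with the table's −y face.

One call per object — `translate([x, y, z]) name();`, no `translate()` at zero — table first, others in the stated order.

table();
translate([179, 21, 746]) bookshelf();
translate([815, 0, 0]) stool();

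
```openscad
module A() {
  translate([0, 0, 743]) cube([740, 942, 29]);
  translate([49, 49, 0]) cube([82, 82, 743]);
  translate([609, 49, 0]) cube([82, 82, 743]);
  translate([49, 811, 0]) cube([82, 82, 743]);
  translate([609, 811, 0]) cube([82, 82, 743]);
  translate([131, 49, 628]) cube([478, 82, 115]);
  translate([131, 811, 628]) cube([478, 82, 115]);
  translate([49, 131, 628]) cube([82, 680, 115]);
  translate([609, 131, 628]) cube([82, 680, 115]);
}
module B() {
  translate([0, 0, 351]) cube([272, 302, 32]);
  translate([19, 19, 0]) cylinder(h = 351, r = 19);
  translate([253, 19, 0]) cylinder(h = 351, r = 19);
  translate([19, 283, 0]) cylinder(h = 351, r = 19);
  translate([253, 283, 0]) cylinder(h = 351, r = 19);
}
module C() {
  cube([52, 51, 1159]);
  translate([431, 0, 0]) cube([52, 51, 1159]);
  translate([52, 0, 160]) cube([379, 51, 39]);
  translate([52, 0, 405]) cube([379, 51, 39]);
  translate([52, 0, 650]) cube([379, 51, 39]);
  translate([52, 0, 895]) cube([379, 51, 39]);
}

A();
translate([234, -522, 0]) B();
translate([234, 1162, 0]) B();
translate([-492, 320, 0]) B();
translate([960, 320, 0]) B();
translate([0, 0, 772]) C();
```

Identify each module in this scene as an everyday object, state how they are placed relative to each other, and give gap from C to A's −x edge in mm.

The ladder's min-x is at 0; the table's min-x is 0; gap = 0 mm.

A is a table. B is a stool. C is a ladder. Four stools sit around the table at the −y, +y, −x, +x sides. The ladder is on top of the table. The gap from the ladder to the table's −x edge is 0 mm.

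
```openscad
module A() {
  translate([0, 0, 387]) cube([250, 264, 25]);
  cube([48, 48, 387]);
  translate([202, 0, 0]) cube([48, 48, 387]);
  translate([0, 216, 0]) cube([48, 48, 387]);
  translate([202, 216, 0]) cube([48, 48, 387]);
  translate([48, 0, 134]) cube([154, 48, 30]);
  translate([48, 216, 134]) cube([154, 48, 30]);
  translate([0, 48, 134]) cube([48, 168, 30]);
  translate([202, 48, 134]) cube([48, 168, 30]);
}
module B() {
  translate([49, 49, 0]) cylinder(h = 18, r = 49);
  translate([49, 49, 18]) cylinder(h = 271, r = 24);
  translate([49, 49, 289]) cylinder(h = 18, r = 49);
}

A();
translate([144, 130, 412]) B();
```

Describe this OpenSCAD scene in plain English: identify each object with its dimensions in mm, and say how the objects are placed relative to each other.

A is a four-legged stool. The seat is a 250×264×25 mm slab whose top surface is at z = 412 mm; four square legs, each 48×48 mm in cross-section, run from the floor (z = 0) to the underside of the seat, each flush with a corner of the seat. Four stretchers, 48 mm wide and 30 mm tall, connect adjacent legs with their undersides at z = 134 mm, each running between the inner faces of the legs it joins and aligned with the legs' outer faces on the other axis.

B is a spool: two coaxial disc flanges of radius 49 mm and thickness 18 mm, joined by a core cylinder of radius 24 mm and height 271 mm. The lower flange rests on z = 0 and the three cylinders share a vertical axis.

The spool is on top of the stool.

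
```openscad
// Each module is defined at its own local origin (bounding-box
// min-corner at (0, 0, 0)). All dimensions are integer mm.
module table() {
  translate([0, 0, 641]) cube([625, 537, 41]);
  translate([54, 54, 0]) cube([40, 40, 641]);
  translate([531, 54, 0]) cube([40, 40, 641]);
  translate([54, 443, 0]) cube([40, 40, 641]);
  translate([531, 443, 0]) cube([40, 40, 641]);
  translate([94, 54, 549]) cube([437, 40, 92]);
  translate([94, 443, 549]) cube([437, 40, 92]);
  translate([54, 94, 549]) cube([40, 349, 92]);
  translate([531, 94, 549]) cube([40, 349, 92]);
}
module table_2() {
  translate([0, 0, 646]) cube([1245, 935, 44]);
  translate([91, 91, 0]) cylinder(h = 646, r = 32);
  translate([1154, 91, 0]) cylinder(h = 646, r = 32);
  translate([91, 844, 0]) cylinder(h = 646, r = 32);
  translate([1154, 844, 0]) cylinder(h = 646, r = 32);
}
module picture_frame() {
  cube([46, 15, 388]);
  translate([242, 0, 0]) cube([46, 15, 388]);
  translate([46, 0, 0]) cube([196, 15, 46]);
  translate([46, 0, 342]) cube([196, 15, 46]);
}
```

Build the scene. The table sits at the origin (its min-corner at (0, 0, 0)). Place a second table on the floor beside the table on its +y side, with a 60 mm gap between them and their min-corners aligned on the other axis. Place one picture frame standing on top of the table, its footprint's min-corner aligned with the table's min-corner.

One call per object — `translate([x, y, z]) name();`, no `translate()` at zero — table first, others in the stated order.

table();
translate([0, 597, 0]) table_2();
translate([0, 0, 682]) picture_frame();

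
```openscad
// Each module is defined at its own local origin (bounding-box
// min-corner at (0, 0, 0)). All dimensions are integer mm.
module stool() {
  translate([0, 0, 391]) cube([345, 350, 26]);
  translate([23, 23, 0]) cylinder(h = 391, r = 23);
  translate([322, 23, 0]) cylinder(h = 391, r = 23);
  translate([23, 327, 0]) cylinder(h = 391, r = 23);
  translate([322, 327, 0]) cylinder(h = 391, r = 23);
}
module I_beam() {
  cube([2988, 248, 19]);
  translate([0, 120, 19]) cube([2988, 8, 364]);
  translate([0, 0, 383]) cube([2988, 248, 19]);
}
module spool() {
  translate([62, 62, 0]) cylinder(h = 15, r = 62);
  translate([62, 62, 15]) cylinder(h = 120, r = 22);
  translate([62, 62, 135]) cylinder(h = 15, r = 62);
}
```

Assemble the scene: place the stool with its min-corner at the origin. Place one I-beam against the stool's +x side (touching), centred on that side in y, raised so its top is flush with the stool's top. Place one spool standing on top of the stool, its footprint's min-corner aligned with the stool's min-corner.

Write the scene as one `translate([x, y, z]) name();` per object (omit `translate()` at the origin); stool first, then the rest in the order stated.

stool();
translate([345, 51, 15]) I_beam();
translate([0, 0, 417]) spool();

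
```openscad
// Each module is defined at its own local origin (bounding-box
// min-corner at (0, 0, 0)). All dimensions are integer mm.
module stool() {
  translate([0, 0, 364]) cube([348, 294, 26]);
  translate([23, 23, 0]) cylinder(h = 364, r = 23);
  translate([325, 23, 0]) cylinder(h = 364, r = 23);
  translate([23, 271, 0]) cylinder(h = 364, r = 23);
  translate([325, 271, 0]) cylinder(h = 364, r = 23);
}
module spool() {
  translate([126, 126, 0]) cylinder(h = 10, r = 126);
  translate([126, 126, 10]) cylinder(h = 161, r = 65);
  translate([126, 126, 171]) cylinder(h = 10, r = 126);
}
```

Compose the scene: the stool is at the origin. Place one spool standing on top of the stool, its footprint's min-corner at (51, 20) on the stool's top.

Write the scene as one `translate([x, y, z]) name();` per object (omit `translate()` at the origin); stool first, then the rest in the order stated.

stool();
translate([51, 20, 390]) spool();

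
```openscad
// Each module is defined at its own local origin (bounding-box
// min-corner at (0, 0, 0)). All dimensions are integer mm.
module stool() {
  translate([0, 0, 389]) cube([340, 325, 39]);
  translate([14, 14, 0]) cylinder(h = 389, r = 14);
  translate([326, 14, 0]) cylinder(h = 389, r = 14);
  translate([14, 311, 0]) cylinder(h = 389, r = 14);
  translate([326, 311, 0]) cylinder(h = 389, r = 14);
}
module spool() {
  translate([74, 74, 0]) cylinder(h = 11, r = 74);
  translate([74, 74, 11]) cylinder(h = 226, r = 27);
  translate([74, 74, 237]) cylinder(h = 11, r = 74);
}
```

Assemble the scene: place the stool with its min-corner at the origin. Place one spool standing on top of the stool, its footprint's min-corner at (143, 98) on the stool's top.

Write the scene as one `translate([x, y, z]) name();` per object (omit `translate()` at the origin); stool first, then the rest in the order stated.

stool();
translate([143, 98, 428]) spool();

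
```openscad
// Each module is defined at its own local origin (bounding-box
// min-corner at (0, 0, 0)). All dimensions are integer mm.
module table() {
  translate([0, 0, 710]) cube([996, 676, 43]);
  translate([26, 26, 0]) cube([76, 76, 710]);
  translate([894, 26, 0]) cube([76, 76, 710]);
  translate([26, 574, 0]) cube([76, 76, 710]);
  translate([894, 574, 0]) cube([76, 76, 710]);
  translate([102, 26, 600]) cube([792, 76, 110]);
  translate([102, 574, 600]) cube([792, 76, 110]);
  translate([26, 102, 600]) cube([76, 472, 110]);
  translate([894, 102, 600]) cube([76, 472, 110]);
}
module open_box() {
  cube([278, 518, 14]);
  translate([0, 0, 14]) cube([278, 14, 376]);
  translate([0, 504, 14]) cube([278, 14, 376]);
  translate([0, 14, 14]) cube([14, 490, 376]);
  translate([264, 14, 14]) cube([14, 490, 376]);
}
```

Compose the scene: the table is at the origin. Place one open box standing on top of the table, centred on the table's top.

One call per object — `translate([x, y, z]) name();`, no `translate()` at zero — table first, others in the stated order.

table();
translate([359, 79, 753]) open_box();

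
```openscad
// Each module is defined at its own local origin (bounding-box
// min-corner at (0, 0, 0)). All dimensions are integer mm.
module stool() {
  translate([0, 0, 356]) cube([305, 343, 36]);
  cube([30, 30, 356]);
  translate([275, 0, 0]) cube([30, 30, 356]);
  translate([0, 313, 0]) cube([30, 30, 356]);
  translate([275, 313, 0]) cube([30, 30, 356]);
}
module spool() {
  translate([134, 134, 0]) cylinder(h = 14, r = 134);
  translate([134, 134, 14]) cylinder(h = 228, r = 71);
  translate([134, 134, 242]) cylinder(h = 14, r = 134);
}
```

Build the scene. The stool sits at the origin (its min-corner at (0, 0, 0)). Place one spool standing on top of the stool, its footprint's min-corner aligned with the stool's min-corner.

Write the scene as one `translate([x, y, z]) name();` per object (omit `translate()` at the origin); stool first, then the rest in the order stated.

stool();
translate([0, 0, 392]) spool();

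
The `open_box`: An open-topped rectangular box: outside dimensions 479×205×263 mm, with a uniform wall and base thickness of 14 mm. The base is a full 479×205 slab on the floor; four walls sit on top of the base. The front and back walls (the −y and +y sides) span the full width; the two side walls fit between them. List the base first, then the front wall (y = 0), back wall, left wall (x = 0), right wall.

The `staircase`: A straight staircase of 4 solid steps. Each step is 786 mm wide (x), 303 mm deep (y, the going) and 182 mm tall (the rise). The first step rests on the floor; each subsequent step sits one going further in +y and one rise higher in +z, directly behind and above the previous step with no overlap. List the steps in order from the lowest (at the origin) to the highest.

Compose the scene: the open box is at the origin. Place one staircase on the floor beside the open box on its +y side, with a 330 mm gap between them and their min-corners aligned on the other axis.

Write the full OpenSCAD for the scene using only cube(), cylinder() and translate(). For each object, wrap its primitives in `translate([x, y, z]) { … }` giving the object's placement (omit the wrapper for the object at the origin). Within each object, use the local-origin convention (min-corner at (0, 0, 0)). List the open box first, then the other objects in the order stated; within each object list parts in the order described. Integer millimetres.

cube([479, 205, 14]);
translate([0, 0, 14]) cube([479, 14, 249]);
translate([0, 191, 14]) cube([479, 14, 249]);
translate([0, 14, 14]) cube([14, 177, 249]);
translate([465, 14, 14]) cube([14, 177, 249]);
translate([0, 535, 0]) {
  cube([786, 303, 182]);
  translate([0, 303, 182]) cube([786, 303, 182]);
  translate([0, 606, 364]) cube([786, 303, 182]);
  translate([0, 909, 546]) cube([786, 303, 182]);
}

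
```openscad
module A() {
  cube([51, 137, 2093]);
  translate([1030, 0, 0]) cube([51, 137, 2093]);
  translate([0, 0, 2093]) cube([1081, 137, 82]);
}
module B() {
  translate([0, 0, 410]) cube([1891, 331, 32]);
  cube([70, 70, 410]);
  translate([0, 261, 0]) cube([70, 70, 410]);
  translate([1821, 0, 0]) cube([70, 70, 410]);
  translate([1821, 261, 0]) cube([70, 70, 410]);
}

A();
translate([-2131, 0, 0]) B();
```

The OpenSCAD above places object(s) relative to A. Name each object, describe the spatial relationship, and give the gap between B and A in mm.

The bench's nearest face is 240 mm from the door frame's −x face.

A is a door frame. B is a bench. The bench is on the floor beside the door frame on its −x side. The gap between the bench and the door frame is 240 mm.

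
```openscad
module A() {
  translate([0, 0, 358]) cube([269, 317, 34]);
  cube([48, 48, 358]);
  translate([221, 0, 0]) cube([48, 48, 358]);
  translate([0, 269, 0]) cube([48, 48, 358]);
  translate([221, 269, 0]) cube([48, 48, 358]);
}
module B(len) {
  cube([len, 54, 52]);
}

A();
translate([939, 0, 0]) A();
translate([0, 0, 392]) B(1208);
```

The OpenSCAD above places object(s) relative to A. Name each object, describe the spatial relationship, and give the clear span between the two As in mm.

Second stool starts at x = 939; first ends at x = 269; clear span = 939 − 269 = 670 mm.

A is a stool. B is a beam. A beam spans the tops of two stools. The clear span between the two stools is 670 mm.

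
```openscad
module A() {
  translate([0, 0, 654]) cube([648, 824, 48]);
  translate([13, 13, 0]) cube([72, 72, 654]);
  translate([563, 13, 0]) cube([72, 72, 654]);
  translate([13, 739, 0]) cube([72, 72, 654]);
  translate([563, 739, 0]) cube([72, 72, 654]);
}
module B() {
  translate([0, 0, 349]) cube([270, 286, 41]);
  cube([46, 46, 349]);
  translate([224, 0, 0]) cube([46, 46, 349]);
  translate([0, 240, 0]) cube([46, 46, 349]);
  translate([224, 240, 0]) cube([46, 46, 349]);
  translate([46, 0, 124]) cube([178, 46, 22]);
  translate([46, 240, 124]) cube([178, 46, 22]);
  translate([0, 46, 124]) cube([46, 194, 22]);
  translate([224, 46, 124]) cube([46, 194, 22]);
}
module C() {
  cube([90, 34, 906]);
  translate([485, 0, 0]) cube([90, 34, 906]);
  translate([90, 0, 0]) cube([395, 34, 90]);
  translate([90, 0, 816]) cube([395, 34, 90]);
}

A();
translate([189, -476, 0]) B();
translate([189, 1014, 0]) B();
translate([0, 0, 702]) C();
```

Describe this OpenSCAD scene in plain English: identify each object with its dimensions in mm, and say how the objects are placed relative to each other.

A is a table: top 648 mm (x) × 824 mm (y), 48 mm thick, upper face at z = 702 mm, on four 72×72 mm square legs, each inset 13 mm from the nearest pair of top edges, running from z = 0 to the bottom of the top.

B is a simple wooden stool: a rectangular seat 270 mm (x) by 286 mm (y), 41 mm thick, top face at z = 390 mm, on four square legs, each 46×46 mm in cross-section. The legs rest on z = 0, each flush with a corner of the seat. Four stretchers, 46 mm wide and 22 mm tall, connect adjacent legs with their undersides at z = 124 mm, each running between the inner faces of the legs it joins and aligned with the legs' outer faces on the other axis.

C is a picture frame with a 395×726 mm rectangular opening (x by z) and a uniform 90 mm border on every side. Frame depth is 34 mm along y. It is built from two vertical stiles running the full outside height and two horizontal rails spanning the gap between the stiles.

Two stools sit around the table at the −y, +y sides. The picture frame is on top of the table.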